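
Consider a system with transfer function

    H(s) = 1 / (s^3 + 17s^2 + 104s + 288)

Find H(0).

H(0) = 1/288 ≈ 0.003472

Set s = 0: H(0) = (1) / (288) = 1/288.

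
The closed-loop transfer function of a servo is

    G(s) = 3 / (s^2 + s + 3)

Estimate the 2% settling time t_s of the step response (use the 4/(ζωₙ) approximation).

t_s ≈ 8 s

Comparing s^2 + s + 3 to s^2 + 2ζωₙs + ωₙ²: ωₙ = √3 ≈ 1.732 rad/s and ζ = 1/(2·√3) ≈ 0.2887.
ζωₙ = 1/2 = 0.5, so t_s ≈ 4/(ζωₙ) = 4/0.5 = 8 s.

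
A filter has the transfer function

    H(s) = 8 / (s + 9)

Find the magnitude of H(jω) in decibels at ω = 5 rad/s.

Substitute s = j5: numerator = 8, denominator = 9 + j5.
|H(j5)| = |8| / |9 + j5| = 8 / 10.296 ≈ 0.7770.
In decibels: 20·log₁₀(0.7770) ≈ -2.19 dB.

|H(j5)|_dB ≈ -2.19 dB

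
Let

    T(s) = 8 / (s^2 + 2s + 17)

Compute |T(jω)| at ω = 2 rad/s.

|T(j2)| ≈ 0.5882

Substitute s = j2: numerator = 8, denominator = 13 + j4.
|T(j2)| = |8| / |13 + j4| = 8 / 13.601 ≈ 0.5882.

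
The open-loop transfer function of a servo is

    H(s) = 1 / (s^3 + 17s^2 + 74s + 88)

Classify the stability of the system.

stable

The denominator s^3 + 17s^2 + 74s + 88 factors as (s + 4)(s + 11)(s + 2), giving poles at s = -4, -11, -2.
Since all poles lie strictly in the left half-plane, the system is stable.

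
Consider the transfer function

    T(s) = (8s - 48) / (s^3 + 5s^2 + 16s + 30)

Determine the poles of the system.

The poles are the roots of the denominator s^3 + 5s^2 + 16s + 30 = 0.
Trying s = -3: the polynomial evaluates to 0, so (s + 3) is a factor.
Dividing out leaves s^2 + 2s + 10 = 0.
The quadratic formula then gives s = -1 ± 3j.

s = -1 + 3j, -1 - 3j, -3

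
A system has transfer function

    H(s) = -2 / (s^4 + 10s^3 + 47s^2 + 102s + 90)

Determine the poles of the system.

The poles are the roots of the denominator s^4 + 10s^3 + 47s^2 + 102s + 90 = 0.
No real roots exist; factor into two real quadratics: (s^2 + 4s + 5)(s^2 + 6s + 18) = 0.
Each quadratic gives a conjugate pair via the quadratic formula.

s = -2 ± j, -3 ± 3j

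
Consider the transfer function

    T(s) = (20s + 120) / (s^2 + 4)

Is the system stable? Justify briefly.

marginally stable

The denominator s^2 + 4 factors as (s^2 + 4), giving poles at s = 2j, -2j.
Since the simple pole(s) at s = 2j, -2j lie on the jω-axis with none in the right half-plane, the system is marginally stable.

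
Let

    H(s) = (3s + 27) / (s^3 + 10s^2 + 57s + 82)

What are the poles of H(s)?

s = -2, -4 ± 5j

The poles are the roots of the denominator s^3 + 10s^2 + 57s + 82 = 0.
Trying s = -2: the polynomial evaluates to 0, so (s + 2) is a factor.
Dividing out leaves s^2 + 8s + 41 = 0.
The quadratic formula then gives s = -4 ± 5j.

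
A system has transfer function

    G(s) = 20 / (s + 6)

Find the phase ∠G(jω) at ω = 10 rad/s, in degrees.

∠G(j10) ≈ -59.04°

At s = j10: numerator = 20, denominator = 6 + j10.
∠G = ∠num − ∠den = 0° − (59.036°) = -59.04°.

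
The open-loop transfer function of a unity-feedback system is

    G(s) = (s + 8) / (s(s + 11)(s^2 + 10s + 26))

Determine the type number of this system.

Type 1

The denominator has 1 factor of s at the origin (free integrator), so this is a Type 1 system.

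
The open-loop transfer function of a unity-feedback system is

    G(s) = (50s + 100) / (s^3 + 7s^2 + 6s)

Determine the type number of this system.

Factor s from the denominator: s^3 + 7s^2 + 6s = s·(s^2 + 7s + 6).
There is 1 pole at the origin, so the system is Type 1.

Type 1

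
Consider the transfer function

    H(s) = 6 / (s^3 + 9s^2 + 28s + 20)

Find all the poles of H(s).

The poles are the roots of the denominator s^3 + 9s^2 + 28s + 20 = 0.
Trying s = -1: the polynomial evaluates to 0, so (s + 1) is a factor.
Dividing out leaves s^2 + 8s + 20 = 0.
The quadratic formula then gives s = -4 ± 2j.

s = -4 + 2j, -4 - 2j, -1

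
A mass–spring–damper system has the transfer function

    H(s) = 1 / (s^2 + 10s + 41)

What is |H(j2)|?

|H(j2)| ≈ 0.02378

Substitute s = j2: numerator = 1, denominator = 37 + j20.
|H(j2)| = |1| / |37 + j20| = 1 / 42.059 ≈ 0.02378.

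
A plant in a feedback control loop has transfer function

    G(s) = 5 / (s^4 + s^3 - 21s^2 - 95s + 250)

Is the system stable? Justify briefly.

unstable

The denominator s^4 + s^3 - 21s^2 - 95s + 250 factors as (s^2 + 8s + 25)(s - 5)(s - 2), giving poles at s = -4 ± 3j, 5, 2.
Since the pole(s) at s = 5, 2 lie in the right half-plane, the system is unstable.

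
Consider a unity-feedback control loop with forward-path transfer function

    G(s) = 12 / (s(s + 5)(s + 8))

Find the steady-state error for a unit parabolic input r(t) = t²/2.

G(s) has one pole at the origin.
This is a Type 1 system; Ka = lim_{s→0} s^2·G(s) = 0, so the steady-state error for a parabola input is infinite.

e_ss = ∞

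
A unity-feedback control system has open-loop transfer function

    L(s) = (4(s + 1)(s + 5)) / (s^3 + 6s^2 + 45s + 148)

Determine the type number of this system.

Type 0

The denominator has no factor of s at the origin — no free integrator — so this is a Type 0 system.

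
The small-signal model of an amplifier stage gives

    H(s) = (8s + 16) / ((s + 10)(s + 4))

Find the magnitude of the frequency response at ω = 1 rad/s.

Substitute s = j1: numerator = 16 + j8, denominator = 39 + j14.
|H(j1)| = |16 + j8| / |39 + j14| = 17.889 / 41.437 ≈ 0.4317.

|H(j1)| ≈ 0.4317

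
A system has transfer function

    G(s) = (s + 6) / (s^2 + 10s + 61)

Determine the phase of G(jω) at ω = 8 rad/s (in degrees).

At s = j8: numerator = 6 + j8, denominator = -3 + j80.
∠G = ∠num − ∠den = 53.130° − (92.148°) = -39.02°.

∠G(j8) ≈ -39.02°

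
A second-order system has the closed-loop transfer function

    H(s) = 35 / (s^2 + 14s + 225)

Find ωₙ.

ωₙ = 15 rad/s

Compare the denominator to the standard form s^2 + 2ζωₙs + ωₙ².
ωₙ² = 225, so ωₙ = 15 rad/s.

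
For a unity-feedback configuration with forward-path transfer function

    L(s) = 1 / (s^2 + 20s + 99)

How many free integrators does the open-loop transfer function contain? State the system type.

Type 0

The denominator has no factor of s at the origin — no free integrator — so this is a Type 0 system.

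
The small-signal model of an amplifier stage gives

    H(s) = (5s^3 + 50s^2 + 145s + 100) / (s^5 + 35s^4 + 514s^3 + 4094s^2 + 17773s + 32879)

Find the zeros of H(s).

Set the numerator to zero: 5s^3 + 50s^2 + 145s + 100 = 0, i.e. 5·(s^3 + 10s^2 + 29s + 20) = 0.
Factoring: (s + 1)(s + 4)(s + 5) = 0.

s = -1, -4, -5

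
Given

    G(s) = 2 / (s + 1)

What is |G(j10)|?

|G(j10)| ≈ 0.1990

Substitute s = j10: numerator = 2, denominator = 1 + j10.
|G(j10)| = |2| / |1 + j10| = 2 / 10.050 ≈ 0.1990.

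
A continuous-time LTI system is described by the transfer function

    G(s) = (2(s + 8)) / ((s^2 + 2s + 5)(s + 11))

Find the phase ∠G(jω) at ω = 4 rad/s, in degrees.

∠G(j4) ≈ -137.4°

At s = j4: numerator = 16 + j8, denominator = -153 + j44.
∠G = ∠num − ∠den = 26.565° − (163.96°) = -137.4°.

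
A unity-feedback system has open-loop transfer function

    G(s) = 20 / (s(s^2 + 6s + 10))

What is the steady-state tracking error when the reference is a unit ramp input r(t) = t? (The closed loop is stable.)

G(s) has one pole at the origin.
This is a Type 1 system. Kv = lim_{s→0} s·G(s) = 20/10 = 2.
e_ss = 1/Kv = 1/(2) = 1/2 ≈ 0.5000.

e_ss = 0.5000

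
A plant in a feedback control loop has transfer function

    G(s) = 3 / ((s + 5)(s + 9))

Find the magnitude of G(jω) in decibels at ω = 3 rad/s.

Substitute s = j3: numerator = 3, denominator = 36 + j42.
|G(j3)| = |3| / |36 + j42| = 3 / 55.317 ≈ 0.05423.
In decibels: 20·log₁₀(0.05423) ≈ -25.3 dB.

|G(j3)|_dB ≈ -25.3 dB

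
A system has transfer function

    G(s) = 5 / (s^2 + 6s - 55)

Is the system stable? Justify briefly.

The denominator s^2 + 6s - 55 factors as (s + 11)(s - 5), giving poles at s = -11, 5.
Since the pole(s) at s = 5 lie in the right half-plane, the system is unstable.

unstable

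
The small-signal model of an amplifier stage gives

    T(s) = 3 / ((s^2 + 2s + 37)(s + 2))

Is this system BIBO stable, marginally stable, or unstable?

The poles can be read from the denominator factors: s = -1 + 6j, -1 - 6j, -2.
Since all poles lie strictly in the left half-plane, the system is stable.

stable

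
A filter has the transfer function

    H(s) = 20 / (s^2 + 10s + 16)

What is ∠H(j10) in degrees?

At s = j10: numerator = 20, denominator = -84 + j100.
∠H = ∠num − ∠den = 0° − (130.03°) = -130.0°.

∠H(j10) ≈ -130.0°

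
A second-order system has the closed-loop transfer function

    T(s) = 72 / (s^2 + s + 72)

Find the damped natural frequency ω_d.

ω_d ≈ 8.471 rad/s

Comparing s^2 + s + 72 to s^2 + 2ζωₙs + ωₙ²: ωₙ = √72 ≈ 8.485 rad/s and ζ = 1/(2·√72) ≈ 0.05893.
ζωₙ = 1/2 = 0.5, so ω_d = ωₙ√(1−ζ²) = √(ωₙ² − (ζωₙ)²) = √(72 − 0.5²) = √71.75 ≈ 8.471 rad/s.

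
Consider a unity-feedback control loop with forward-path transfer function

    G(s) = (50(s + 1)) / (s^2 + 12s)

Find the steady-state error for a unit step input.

e_ss = 0

G(s) has one pole at the origin.
This is a Type 1 system; for a step input the steady-state error is zero.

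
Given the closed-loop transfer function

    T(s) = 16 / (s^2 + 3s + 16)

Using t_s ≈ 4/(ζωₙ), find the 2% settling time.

Comparing s^2 + 3s + 16 to s^2 + 2ζωₙs + ωₙ²: ωₙ = 4 rad/s and ζ = 3/(2·4) = 0.375.
ζωₙ = 3/2 = 1.5, so t_s ≈ 4/(ζωₙ) = 4/1.5 ≈ 2.667 s.

t_s ≈ 2.667 s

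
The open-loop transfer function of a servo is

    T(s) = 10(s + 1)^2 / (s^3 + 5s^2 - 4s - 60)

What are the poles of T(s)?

The poles are the roots of the denominator s^3 + 5s^2 - 4s - 60 = 0.
Trying s = 3: the polynomial evaluates to 0, so (s - 3) is a factor.
Dividing out leaves s^2 + 8s + 20 = 0.
The quadratic formula then gives s = -4 ± 2j.

s = -4 ± 2j, 3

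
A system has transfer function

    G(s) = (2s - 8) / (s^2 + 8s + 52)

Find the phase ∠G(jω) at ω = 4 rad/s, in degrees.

∠G(j4) ≈ 93.37°

At s = j4: numerator = -8 + j8, denominator = 36 + j32.
∠G = ∠num − ∠den = 135° − (41.634°) = 93.37°.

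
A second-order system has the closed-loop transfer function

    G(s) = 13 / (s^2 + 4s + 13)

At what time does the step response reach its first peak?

t_p ≈ 1.047 s

Comparing s^2 + 4s + 13 to s^2 + 2ζωₙs + ωₙ²: ωₙ = √13 ≈ 3.606 rad/s and ζ = 4/(2·√13) ≈ 0.5547.
ζωₙ = 4/2 = 2, so ω_d = ωₙ√(1−ζ²) = √(ωₙ² − (ζωₙ)²) = √(13 − 2²) = √9 = 3 rad/s.
t_p = π/ω_d = π/3 ≈ 1.047 s.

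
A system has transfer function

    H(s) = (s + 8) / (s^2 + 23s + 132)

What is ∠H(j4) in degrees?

∠H(j4) ≈ -11.85°

At s = j4: numerator = 8 + j4, denominator = 116 + j92.
∠H = ∠num − ∠den = 26.565° − (38.418°) = -11.85°.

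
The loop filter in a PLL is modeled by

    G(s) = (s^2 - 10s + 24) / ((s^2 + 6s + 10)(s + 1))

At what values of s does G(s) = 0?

Set the numerator to zero: s^2 - 10s + 24 = 0.
Factoring: (s - 4)(s - 6) = 0.

s = 4, 6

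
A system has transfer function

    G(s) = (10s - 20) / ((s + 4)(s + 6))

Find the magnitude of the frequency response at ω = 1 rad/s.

|G(j1)| ≈ 0.8916

Substitute s = j1: numerator = -20 + j10, denominator = 23 + j10.
|G(j1)| = |-20 + j10| / |23 + j10| = 22.361 / 25.080 ≈ 0.8916.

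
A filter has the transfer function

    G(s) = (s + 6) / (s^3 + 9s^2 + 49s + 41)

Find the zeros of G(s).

Set the numerator to zero: s + 6 = 0.
So s = -6.

s = -6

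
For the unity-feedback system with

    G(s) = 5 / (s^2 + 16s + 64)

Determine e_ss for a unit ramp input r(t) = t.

e_ss = ∞

G(s) has no poles at the origin.
This is a Type 0 system; Kv = lim_{s→0} s·G(s) = 0, so the steady-state error for a ramp input is infinite.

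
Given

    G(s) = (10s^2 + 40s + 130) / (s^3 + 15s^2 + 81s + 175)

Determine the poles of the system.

The poles are the roots of the denominator s^3 + 15s^2 + 81s + 175 = 0.
Trying s = -7: the polynomial evaluates to 0, so (s + 7) is a factor.
Dividing out leaves s^2 + 8s + 25 = 0.
The quadratic formula then gives s = -4 ± 3j.

s = -4 + 3j, -4 - 3j, -7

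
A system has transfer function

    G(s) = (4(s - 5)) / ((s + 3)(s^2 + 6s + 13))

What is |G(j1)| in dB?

|G(j1)|_dB ≈ -6.36 dB

Substitute s = j1: numerator = -20 + j4, denominator = 30 + j30.
|G(j1)| = |-20 + j4| / |30 + j30| = 20.396 / 42.426 ≈ 0.4807.
In decibels: 20·log₁₀(0.4807) ≈ -6.36 dB.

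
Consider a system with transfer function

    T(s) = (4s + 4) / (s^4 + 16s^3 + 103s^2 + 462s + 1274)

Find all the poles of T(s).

The poles are the roots of the denominator s^4 + 16s^3 + 103s^2 + 462s + 1274 = 0.
Trying s = -7: the polynomial evaluates to 0, so (s + 7) is a factor.
Dividing out leaves s^3 + 9s^2 + 40s + 182 = 0.
This factors further as (s + 7)(s^2 + 2s + 26) = 0.

s = -7, -7, -1 ± 5j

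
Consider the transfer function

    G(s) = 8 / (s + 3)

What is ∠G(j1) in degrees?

∠G(j1) ≈ -18.43°

At s = j1: numerator = 8, denominator = 3 + j1.
∠G = ∠num − ∠den = 0° − (18.435°) = -18.43°.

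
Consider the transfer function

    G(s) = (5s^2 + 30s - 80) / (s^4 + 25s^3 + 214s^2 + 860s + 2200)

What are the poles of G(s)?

s = -2 ± 4j, -11, -10

The poles are the roots of the denominator s^4 + 25s^3 + 214s^2 + 860s + 2200 = 0.
Trying s = -11: the polynomial evaluates to 0, so (s + 11) is a factor.
Dividing out leaves s^3 + 14s^2 + 60s + 200 = 0.
This factors further as (s^2 + 4s + 20)(s + 10) = 0.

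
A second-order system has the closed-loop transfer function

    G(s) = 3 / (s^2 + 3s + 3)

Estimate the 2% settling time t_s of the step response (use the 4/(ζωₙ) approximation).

Comparing s^2 + 3s + 3 to s^2 + 2ζωₙs + ωₙ²: ωₙ = √3 ≈ 1.732 rad/s and ζ = 3/(2·√3) ≈ 0.8660.
ζωₙ = 3/2 = 1.5, so t_s ≈ 4/(ζωₙ) = 4/1.5 ≈ 2.667 s.

t_s ≈ 2.667 s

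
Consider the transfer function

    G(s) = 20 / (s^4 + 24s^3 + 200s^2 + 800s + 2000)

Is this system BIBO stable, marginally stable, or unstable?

The denominator s^4 + 24s^3 + 200s^2 + 800s + 2000 factors as (s^2 + 4s + 20)(s + 10)^2, giving poles at s = -2 ± 4j, -10, -10.
Since all poles lie strictly in the left half-plane, the system is stable.

stable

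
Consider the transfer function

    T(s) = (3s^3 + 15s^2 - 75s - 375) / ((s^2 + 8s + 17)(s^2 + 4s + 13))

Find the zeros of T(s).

Set the numerator to zero: 3s^3 + 15s^2 - 75s - 375 = 0, i.e. 3·(s^3 + 5s^2 - 25s - 125) = 0.
Factoring: (s + 5)^2(s - 5) = 0.

s = -5, -5, 5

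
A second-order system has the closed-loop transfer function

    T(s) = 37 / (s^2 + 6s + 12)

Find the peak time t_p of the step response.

t_p ≈ 1.814 s

Comparing s^2 + 6s + 12 to s^2 + 2ζωₙs + ωₙ²: ωₙ = √12 ≈ 3.464 rad/s and ζ = 6/(2·√12) ≈ 0.8660.
ζωₙ = 6/2 = 3, so ω_d = ωₙ√(1−ζ²) = √(ωₙ² − (ζωₙ)²) = √(12 − 3²) = √3 ≈ 1.732 rad/s.
t_p = π/ω_d = π/1.732 ≈ 1.814 s.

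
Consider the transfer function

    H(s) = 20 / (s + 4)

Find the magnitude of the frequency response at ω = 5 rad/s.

Substitute s = j5: numerator = 20, denominator = 4 + j5.
|H(j5)| = |20| / |4 + j5| = 20 / 6.4031 ≈ 3.123.

|H(j5)| ≈ 3.123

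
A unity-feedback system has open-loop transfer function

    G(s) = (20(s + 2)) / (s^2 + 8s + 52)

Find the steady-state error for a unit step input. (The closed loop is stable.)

G(s) has no poles at the origin.
This is a Type 0 system. Kp = lim_{s→0} G(s) = 40/52 = 10/13.
e_ss = 1/(1 + Kp) = 1/(1 + 10/13) = 13/23 ≈ 0.5652.

e_ss = 0.5652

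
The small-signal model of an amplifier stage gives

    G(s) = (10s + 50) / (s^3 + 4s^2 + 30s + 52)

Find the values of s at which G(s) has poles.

s = -1 + 5j, -1 - 5j, -2

The poles are the roots of the denominator s^3 + 4s^2 + 30s + 52 = 0.
Trying s = -2: the polynomial evaluates to 0, so (s + 2) is a factor.
Dividing out leaves s^2 + 2s + 26 = 0.
The quadratic formula then gives s = -1 ± 5j.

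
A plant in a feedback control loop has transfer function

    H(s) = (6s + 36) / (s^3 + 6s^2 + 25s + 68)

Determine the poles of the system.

s = -1 ± 4j, -4

The poles are the roots of the denominator s^3 + 6s^2 + 25s + 68 = 0.
Trying s = -4: the polynomial evaluates to 0, so (s + 4) is a factor.
Dividing out leaves s^2 + 2s + 17 = 0.
The quadratic formula then gives s = -1 ± 4j.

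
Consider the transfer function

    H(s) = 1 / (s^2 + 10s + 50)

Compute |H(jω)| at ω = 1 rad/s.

|H(j1)| ≈ 0.02000

Substitute s = j1: numerator = 1, denominator = 49 + j10.
|H(j1)| = |1| / |49 + j10| = 1 / 50.010 ≈ 0.02000.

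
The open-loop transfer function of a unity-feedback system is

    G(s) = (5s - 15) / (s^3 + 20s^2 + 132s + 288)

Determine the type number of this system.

Type 0

The denominator has no factor of s at the origin — no free integrator — so this is a Type 0 system.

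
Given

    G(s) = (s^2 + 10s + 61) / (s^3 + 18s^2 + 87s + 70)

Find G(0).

Set s = 0: G(0) = (61) / (70) = 61/70.

G(0) = 61/70 ≈ 0.8714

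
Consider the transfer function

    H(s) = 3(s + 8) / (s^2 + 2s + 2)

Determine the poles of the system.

The poles are the roots of the denominator s^2 + 2s + 2 = 0.
Using the quadratic formula: s = (-2 ± √(-4))/2 = -1 ± 1j.

s = -1 + j, -1 - j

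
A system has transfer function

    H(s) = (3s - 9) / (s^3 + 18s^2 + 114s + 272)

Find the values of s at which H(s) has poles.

The poles are the roots of the denominator s^3 + 18s^2 + 114s + 272 = 0.
Trying s = -8: the polynomial evaluates to 0, so (s + 8) is a factor.
Dividing out leaves s^2 + 10s + 34 = 0.
The quadratic formula then gives s = -5 ± 3j.

s = -5 + 3j, -5 - 3j, -8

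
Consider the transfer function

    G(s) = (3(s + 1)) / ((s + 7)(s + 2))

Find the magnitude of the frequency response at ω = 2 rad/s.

|G(j2)| ≈ 0.3258

Substitute s = j2: numerator = 3 + j6, denominator = 10 + j18.
|G(j2)| = |3 + j6| / |10 + j18| = 6.7082 / 20.591 ≈ 0.3258.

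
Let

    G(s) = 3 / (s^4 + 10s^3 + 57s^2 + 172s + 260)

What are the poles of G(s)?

The poles are the roots of the denominator s^4 + 10s^3 + 57s^2 + 172s + 260 = 0.
No real roots exist; factor into two real quadratics: (s^2 + 6s + 13)(s^2 + 4s + 20) = 0.
Each quadratic gives a conjugate pair via the quadratic formula.

s = -3 ± 2j, -2 ± 4j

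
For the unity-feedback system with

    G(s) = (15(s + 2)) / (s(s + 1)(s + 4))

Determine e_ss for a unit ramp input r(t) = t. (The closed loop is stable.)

e_ss = 0.1333

G(s) has one pole at the origin.
This is a Type 1 system. Kv = lim_{s→0} s·G(s) = 30/4 = 15/2.
e_ss = 1/Kv = 1/(15/2) = 2/15 ≈ 0.1333.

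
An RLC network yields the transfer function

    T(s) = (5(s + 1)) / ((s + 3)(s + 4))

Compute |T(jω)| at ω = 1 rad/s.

|T(j1)| ≈ 0.5423

Substitute s = j1: numerator = 5 + j5, denominator = 11 + j7.
|T(j1)| = |5 + j5| / |11 + j7| = 7.0711 / 13.038 ≈ 0.5423.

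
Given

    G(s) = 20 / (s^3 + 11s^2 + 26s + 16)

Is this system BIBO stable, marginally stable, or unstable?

stable

The denominator s^3 + 11s^2 + 26s + 16 factors as (s + 8)(s + 1)(s + 2), giving poles at s = -8, -1, -2.
Since all poles lie strictly in the left half-plane, the system is stable.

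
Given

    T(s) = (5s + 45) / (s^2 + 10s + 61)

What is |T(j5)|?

Substitute s = j5: numerator = 45 + j25, denominator = 36 + j50.
|T(j5)| = |45 + j25| / |36 + j50| = 51.478 / 61.612 ≈ 0.8355.

|T(j5)| ≈ 0.8355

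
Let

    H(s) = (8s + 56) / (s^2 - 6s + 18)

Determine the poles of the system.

The poles are the roots of the denominator s^2 - 6s + 18 = 0.
Using the quadratic formula: s = (6 ± √(-36))/2 = 3 ± 3j.

s = 3 ± 3j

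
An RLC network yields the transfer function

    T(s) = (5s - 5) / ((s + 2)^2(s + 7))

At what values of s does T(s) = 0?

s = 1

Set the numerator to zero: 5s - 5 = 0, i.e. 5·(s - 1) = 0.
So s = 1.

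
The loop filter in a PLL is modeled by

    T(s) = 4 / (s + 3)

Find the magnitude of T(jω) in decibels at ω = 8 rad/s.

|T(j8)|_dB ≈ -6.59 dB

Substitute s = j8: numerator = 4, denominator = 3 + j8.
|T(j8)| = |4| / |3 + j8| = 4 / 8.5440 ≈ 0.4682.
In decibels: 20·log₁₀(0.4682) ≈ -6.59 dB.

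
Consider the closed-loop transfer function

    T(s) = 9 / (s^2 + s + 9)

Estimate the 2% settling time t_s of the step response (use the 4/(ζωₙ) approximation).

t_s ≈ 8 s

Comparing s^2 + s + 9 to s^2 + 2ζωₙs + ωₙ²: ωₙ = 3 rad/s and ζ = 1/(2·3) ≈ 0.1667.
ζωₙ = 1/2 = 0.5, so t_s ≈ 4/(ζωₙ) = 4/0.5 = 8 s.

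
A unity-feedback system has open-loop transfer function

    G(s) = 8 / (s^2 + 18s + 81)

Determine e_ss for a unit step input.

G(s) has no poles at the origin.
This is a Type 0 system. Kp = lim_{s→0} G(s) = 8/81.
e_ss = 1/(1 + Kp) = 1/(1 + 8/81) = 81/89 ≈ 0.9101.

e_ss = 0.9101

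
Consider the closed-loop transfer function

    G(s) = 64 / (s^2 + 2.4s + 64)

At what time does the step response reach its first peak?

t_p ≈ 0.3972 s

Comparing s^2 + 2.4s + 64 to s^2 + 2ζωₙs + ωₙ²: ωₙ = 8 rad/s and ζ = 2.4/(2·8) = 0.15.
ζωₙ = 2.4/2 = 1.2, so ω_d = ωₙ√(1−ζ²) = √(ωₙ² − (ζωₙ)²) = √(64 − 1.2²) = √62.56 ≈ 7.909 rad/s.
t_p = π/ω_d = π/7.909 ≈ 0.3972 s.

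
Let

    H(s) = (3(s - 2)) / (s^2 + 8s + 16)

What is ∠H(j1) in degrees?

∠H(j1) ≈ 125.4°

At s = j1: numerator = -6 + j3, denominator = 15 + j8.
∠H = ∠num − ∠den = 153.43° − (28.072°) = 125.4°.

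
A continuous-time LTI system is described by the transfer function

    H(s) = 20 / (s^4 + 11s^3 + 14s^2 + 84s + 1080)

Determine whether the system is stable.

The denominator s^4 + 11s^3 + 14s^2 + 84s + 1080 factors as (s + 6)(s + 9)(s^2 - 4s + 20), giving poles at s = -6, -9, 2 ± 4j.
Since the pole(s) at s = 2 + 4j, 2 - 4j lie in the right half-plane, the system is unstable.

unstable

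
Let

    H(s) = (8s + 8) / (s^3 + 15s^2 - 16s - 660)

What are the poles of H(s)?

The poles are the roots of the denominator s^3 + 15s^2 - 16s - 660 = 0.
Trying s = -10: the polynomial evaluates to 0, so (s + 10) is a factor.
Dividing out leaves s^2 + 5s - 66 = 0.
Factoring the quadratic: (s - 6)(s + 11) = 0.

s = -10, 6, -11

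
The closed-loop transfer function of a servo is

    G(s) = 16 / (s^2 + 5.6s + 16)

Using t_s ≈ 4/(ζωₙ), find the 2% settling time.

Comparing s^2 + 5.6s + 16 to s^2 + 2ζωₙs + ωₙ²: ωₙ = 4 rad/s and ζ = 5.6/(2·4) = 0.7.
ζωₙ = 5.6/2 = 2.8, so t_s ≈ 4/(ζωₙ) = 4/2.8 ≈ 1.429 s.

t_s ≈ 1.429 s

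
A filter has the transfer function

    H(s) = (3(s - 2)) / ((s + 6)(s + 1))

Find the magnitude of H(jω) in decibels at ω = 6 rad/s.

|H(j6)|_dB ≈ -8.69 dB

Substitute s = j6: numerator = -6 + j18, denominator = -30 + j42.
|H(j6)| = |-6 + j18| / |-30 + j42| = 18.974 / 51.614 ≈ 0.3676.
In decibels: 20·log₁₀(0.3676) ≈ -8.69 dB.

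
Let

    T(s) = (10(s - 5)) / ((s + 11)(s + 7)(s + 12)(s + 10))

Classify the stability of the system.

The poles can be read from the denominator factors: s = -11, -7, -12, -10.
Since all poles lie strictly in the left half-plane, the system is stable.

stable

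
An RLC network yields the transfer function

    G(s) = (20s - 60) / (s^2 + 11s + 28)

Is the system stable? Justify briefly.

The denominator s^2 + 11s + 28 factors as (s + 7)(s + 4), giving poles at s = -7, -4.
Since all poles lie strictly in the left half-plane, the system is stable.

stable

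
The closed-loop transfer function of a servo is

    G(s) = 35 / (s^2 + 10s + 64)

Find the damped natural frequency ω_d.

ω_d ≈ 6.245 rad/s

Comparing s^2 + 10s + 64 to s^2 + 2ζωₙs + ωₙ²: ωₙ = 8 rad/s and ζ = 10/(2·8) = 0.625.
ζωₙ = 10/2 = 5, so ω_d = ωₙ√(1−ζ²) = √(ωₙ² − (ζωₙ)²) = √(64 − 5²) = √39 ≈ 6.245 rad/s.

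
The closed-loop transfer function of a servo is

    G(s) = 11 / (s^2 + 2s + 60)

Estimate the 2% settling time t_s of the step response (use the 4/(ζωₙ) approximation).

Comparing s^2 + 2s + 60 to s^2 + 2ζωₙs + ωₙ²: ωₙ = √60 ≈ 7.746 rad/s and ζ = 2/(2·√60) ≈ 0.1291.
ζωₙ = 2/2 = 1, so t_s ≈ 4/(ζωₙ) = 4/1 = 4 s.

t_s ≈ 4 s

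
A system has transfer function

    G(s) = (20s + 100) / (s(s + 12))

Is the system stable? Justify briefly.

The poles can be read from the denominator factors: s = 0, -12.
Since the simple pole(s) at s = 0 lie on the jω-axis with none in the right half-plane, the system is marginally stable.

marginally stable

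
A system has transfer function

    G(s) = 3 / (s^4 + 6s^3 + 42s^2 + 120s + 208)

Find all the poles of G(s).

The poles are the roots of the denominator s^4 + 6s^3 + 42s^2 + 120s + 208 = 0.
No real roots exist; factor into two real quadratics: (s^2 + 2s + 26)(s^2 + 4s + 8) = 0.
Each quadratic gives a conjugate pair via the quadratic formula.

s = -1 ± 5j, -2 ± 2j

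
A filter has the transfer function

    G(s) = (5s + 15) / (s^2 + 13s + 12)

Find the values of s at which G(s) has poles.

s = -1, -12

The poles are the roots of the denominator s^2 + 13s + 12 = 0.
Factoring: (s + 1)(s + 12) = 0, so s = -1 and s = -12.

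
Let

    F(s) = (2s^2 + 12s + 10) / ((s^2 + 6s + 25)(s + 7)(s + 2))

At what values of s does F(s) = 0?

Set the numerator to zero: 2s^2 + 12s + 10 = 0, i.e. 2·(s^2 + 6s + 5) = 0.
Factoring: (s + 5)(s + 1) = 0.

s = -5, -1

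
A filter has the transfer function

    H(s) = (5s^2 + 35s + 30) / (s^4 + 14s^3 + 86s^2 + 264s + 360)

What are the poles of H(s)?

s = -4 + 2j, -4 - 2j, -3 + 3j, -3 - 3j

The poles are the roots of the denominator s^4 + 14s^3 + 86s^2 + 264s + 360 = 0.
No real roots exist; factor into two real quadratics: (s^2 + 8s + 20)(s^2 + 6s + 18) = 0.
Each quadratic gives a conjugate pair via the quadratic formula.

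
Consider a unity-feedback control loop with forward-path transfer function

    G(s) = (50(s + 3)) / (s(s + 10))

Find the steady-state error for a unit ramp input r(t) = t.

G(s) has one pole at the origin.
This is a Type 1 system. Kv = lim_{s→0} s·G(s) = 150/10 = 15.
e_ss = 1/Kv = 1/(15) = 1/15 ≈ 0.06667.

e_ss = 0.06667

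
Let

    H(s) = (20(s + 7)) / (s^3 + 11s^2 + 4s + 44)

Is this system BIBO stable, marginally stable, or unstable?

marginally stable

The denominator s^3 + 11s^2 + 4s + 44 factors as (s^2 + 4)(s + 11), giving poles at s = 2j, -2j, -11.
Since the simple pole(s) at s = 2j, -2j lie on the jω-axis with none in the right half-plane, the system is marginally stable.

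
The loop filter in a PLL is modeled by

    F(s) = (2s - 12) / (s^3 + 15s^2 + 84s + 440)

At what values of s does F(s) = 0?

Set the numerator to zero: 2s - 12 = 0, i.e. 2·(s - 6) = 0.
So s = 6.

s = 6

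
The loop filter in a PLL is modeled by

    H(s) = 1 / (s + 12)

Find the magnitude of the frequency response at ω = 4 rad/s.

Substitute s = j4: numerator = 1, denominator = 12 + j4.
|H(j4)| = |1| / |12 + j4| = 1 / 12.649 ≈ 0.07906.

|H(j4)| ≈ 0.07906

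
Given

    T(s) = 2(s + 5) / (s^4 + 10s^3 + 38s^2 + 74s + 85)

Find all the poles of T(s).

s = -1 + 2j, -1 - 2j, -4 + j, -4 - j

The poles are the roots of the denominator s^4 + 10s^3 + 38s^2 + 74s + 85 = 0.
No real roots exist; factor into two real quadratics: (s^2 + 2s + 5)(s^2 + 8s + 17) = 0.
Each quadratic gives a conjugate pair via the quadratic formula.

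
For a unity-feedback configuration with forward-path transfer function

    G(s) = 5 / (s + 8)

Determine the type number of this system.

Type 0

The denominator has no factor of s at the origin — no free integrator — so this is a Type 0 system.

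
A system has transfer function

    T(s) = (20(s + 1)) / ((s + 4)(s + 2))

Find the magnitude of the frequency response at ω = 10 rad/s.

Substitute s = j10: numerator = 20 + j200, denominator = -92 + j60.
|T(j10)| = |20 + j200| / |-92 + j60| = 201.00 / 109.84 ≈ 1.830.

|T(j10)| ≈ 1.830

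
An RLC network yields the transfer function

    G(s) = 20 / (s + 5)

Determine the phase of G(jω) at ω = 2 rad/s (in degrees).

∠G(j2) ≈ -21.80°

At s = j2: numerator = 20, denominator = 5 + j2.
∠G = ∠num − ∠den = 0° − (21.801°) = -21.80°.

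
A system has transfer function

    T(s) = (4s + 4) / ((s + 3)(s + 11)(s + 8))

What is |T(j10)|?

|T(j10)| ≈ 0.02023

Substitute s = j10: numerator = 4 + j40, denominator = -1936 + j450.
|T(j10)| = |4 + j40| / |-1936 + j450| = 40.200 / 1987.6 ≈ 0.02023.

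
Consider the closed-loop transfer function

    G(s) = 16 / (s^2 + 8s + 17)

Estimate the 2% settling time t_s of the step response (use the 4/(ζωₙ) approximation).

Comparing s^2 + 8s + 17 to s^2 + 2ζωₙs + ωₙ²: ωₙ = √17 ≈ 4.123 rad/s and ζ = 8/(2·√17) ≈ 0.9701.
ζωₙ = 8/2 = 4, so t_s ≈ 4/(ζωₙ) = 4/4 = 1 s.

t_s ≈ 1 s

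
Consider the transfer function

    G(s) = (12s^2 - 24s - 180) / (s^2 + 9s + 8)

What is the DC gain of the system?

Set s = 0: G(0) = (-180) / (8) = -45/2.

G(0) = -45/2 ≈ -22.50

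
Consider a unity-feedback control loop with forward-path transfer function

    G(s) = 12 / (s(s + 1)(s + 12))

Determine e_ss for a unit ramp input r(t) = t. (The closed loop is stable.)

G(s) has one pole at the origin.
This is a Type 1 system. Kv = lim_{s→0} s·G(s) = 12/12 = 1.
e_ss = 1/Kv = 1/(1) = 1.

e_ss = 1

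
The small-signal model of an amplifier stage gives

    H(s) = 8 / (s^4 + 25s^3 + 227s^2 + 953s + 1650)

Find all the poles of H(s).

s = -4 ± 3j, -6, -11

The poles are the roots of the denominator s^4 + 25s^3 + 227s^2 + 953s + 1650 = 0.
Trying s = -6: the polynomial evaluates to 0, so (s + 6) is a factor.
Dividing out leaves s^3 + 19s^2 + 113s + 275 = 0.
This factors further as (s^2 + 8s + 25)(s + 11) = 0.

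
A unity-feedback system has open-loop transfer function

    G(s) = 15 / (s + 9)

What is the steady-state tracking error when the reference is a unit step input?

e_ss = 0.3750

G(s) has no poles at the origin.
This is a Type 0 system. Kp = lim_{s→0} G(s) = 15/9 = 5/3.
e_ss = 1/(1 + Kp) = 1/(1 + 5/3) = 3/8 ≈ 0.3750.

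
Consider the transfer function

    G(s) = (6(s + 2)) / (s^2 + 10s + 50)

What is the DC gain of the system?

G(0) = 6/25 ≈ 0.2400

At s = 0 each factor (s + a) contributes a and each (s^2 + bs + c) contributes c.
G(0) = 6·(2) / ((50)) = 12/50 = 6/25.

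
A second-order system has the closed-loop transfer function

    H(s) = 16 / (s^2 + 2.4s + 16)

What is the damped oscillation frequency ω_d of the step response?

ω_d ≈ 3.816 rad/s

Comparing s^2 + 2.4s + 16 to s^2 + 2ζωₙs + ωₙ²: ωₙ = 4 rad/s and ζ = 2.4/(2·4) = 0.3.
ζωₙ = 2.4/2 = 1.2, so ω_d = ωₙ√(1−ζ²) = √(ωₙ² − (ζωₙ)²) = √(16 − 1.2²) = √14.56 ≈ 3.816 rad/s.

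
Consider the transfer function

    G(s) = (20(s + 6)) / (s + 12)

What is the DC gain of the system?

G(0) = 10

At s = 0 each factor (s + a) contributes a and each (s^2 + bs + c) contributes c.
G(0) = 20·(6) / ((12)) = 120/12 = 10.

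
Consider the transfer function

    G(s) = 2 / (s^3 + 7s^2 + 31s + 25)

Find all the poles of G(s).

s = -3 ± 4j, -1

The poles are the roots of the denominator s^3 + 7s^2 + 31s + 25 = 0.
Trying s = -1: the polynomial evaluates to 0, so (s + 1) is a factor.
Dividing out leaves s^2 + 6s + 25 = 0.
The quadratic formula then gives s = -3 ± 4j.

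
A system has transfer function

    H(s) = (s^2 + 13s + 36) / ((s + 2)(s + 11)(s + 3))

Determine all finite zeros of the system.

s = -9, -4

Set the numerator to zero: s^2 + 13s + 36 = 0.
Factoring: (s + 9)(s + 4) = 0.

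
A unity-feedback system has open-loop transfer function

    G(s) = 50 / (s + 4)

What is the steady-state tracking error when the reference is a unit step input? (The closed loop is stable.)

e_ss = 0.07407

G(s) has no poles at the origin.
This is a Type 0 system. Kp = lim_{s→0} G(s) = 50/4 = 25/2.
e_ss = 1/(1 + Kp) = 1/(1 + 25/2) = 2/27 ≈ 0.07407.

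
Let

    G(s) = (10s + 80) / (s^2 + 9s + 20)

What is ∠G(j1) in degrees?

At s = j1: numerator = 80 + j10, denominator = 19 + j9.
∠G = ∠num − ∠den = 7.1250° − (25.346°) = -18.22°.

∠G(j1) ≈ -18.22°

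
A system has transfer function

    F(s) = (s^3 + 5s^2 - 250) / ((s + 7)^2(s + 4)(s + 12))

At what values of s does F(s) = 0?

Set the numerator to zero: s^3 + 5s^2 - 250 = 0.
Factoring: (s^2 + 10s + 50)(s - 5) = 0.

s = -5 ± 5j, 5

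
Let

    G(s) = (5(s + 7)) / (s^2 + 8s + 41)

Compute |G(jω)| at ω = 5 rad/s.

Substitute s = j5: numerator = 35 + j25, denominator = 16 + j40.
|G(j5)| = |35 + j25| / |16 + j40| = 43.012 / 43.081 ≈ 0.9984.

|G(j5)| ≈ 0.9984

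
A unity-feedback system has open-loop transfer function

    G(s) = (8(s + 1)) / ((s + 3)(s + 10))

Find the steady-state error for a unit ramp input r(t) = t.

e_ss = ∞

G(s) has no poles at the origin.
This is a Type 0 system; Kv = lim_{s→0} s·G(s) = 0, so the steady-state error for a ramp input is infinite.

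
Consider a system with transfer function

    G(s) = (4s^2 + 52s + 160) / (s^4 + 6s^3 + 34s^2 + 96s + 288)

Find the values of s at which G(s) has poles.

s = ±4j, -3 ± 3j

The poles are the roots of the denominator s^4 + 6s^3 + 34s^2 + 96s + 288 = 0.
No real roots exist; factor into two real quadratics: (s^2 + 16)(s^2 + 6s + 18) = 0.
Each quadratic gives a conjugate pair via the quadratic formula.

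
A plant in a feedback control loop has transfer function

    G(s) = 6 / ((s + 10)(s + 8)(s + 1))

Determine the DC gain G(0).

Set s = 0: G(0) = (6) / (80) = 3/40.

G(0) = 3/40 ≈ 0.07500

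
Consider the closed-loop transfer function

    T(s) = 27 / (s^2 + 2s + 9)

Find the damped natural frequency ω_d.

ω_d ≈ 2.828 rad/s

Comparing s^2 + 2s + 9 to s^2 + 2ζωₙs + ωₙ²: ωₙ = 3 rad/s and ζ = 2/(2·3) ≈ 0.3333.
ζωₙ = 2/2 = 1, so ω_d = ωₙ√(1−ζ²) = √(ωₙ² − (ζωₙ)²) = √(9 − 1²) = √8 ≈ 2.828 rad/s.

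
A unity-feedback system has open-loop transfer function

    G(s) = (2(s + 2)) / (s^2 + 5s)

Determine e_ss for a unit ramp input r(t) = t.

G(s) has one pole at the origin.
This is a Type 1 system. Kv = lim_{s→0} s·G(s) = 4/5.
e_ss = 1/Kv = 1/(4/5) = 5/4 ≈ 1.250.

e_ss = 1.250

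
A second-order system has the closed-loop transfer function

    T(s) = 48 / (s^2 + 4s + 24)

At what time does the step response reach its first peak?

Comparing s^2 + 4s + 24 to s^2 + 2ζωₙs + ωₙ²: ωₙ = √24 ≈ 4.899 rad/s and ζ = 4/(2·√24) ≈ 0.4082.
ζωₙ = 4/2 = 2, so ω_d = ωₙ√(1−ζ²) = √(ωₙ² − (ζωₙ)²) = √(24 − 2²) = √20 ≈ 4.472 rad/s.
t_p = π/ω_d = π/4.472 ≈ 0.7025 s.

t_p ≈ 0.7025 s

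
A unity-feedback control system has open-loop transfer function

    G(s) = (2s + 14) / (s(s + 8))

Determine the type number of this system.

The denominator has 1 factor of s at the origin (free integrator), so this is a Type 1 system.

Type 1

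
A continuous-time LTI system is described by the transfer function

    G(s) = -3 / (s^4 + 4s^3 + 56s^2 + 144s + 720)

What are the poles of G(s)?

The poles are the roots of the denominator s^4 + 4s^3 + 56s^2 + 144s + 720 = 0.
No real roots exist; factor into two real quadratics: (s^2 + 36)(s^2 + 4s + 20) = 0.
Each quadratic gives a conjugate pair via the quadratic formula.

s = 6j, -6j, -2 + 4j, -2 - 4j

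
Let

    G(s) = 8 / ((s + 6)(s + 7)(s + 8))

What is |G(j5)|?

|G(j5)| ≈ 0.01262

Substitute s = j5: numerator = 8, denominator = -189 + j605.
|G(j5)| = |8| / |-189 + j605| = 8 / 633.83 ≈ 0.01262.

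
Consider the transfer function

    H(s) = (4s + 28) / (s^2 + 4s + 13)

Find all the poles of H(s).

s = -2 ± 3j

The poles are the roots of the denominator s^2 + 4s + 13 = 0.
Using the quadratic formula: s = (-4 ± √(-36))/2 = -2 ± 3j.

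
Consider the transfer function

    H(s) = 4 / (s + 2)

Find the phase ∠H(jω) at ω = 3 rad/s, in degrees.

∠H(j3) ≈ -56.31°

At s = j3: numerator = 4, denominator = 2 + j3.
∠H = ∠num − ∠den = 0° − (56.310°) = -56.31°.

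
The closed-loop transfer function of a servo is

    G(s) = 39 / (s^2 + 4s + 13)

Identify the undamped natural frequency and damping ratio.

Compare the denominator to the standard form s^2 + 2ζωₙs + ωₙ².
ωₙ² = 13, so ωₙ = √13 ≈ 3.606 rad/s.
2ζωₙ = 4, so ζ = 4/(2·√13) ≈ 0.5547.

ωₙ ≈ 3.606 rad/s, ζ ≈ 0.5547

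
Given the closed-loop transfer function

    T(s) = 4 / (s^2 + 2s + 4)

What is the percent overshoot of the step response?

%OS ≈ 16.3%

Comparing s^2 + 2s + 4 to s^2 + 2ζωₙs + ωₙ²: ωₙ = 2 rad/s and ζ = 2/(2·2) = 0.5.
%OS = 100·exp(−πζ/√(1−ζ²)) = 100·exp(−π·0.5/√(1−0.5²)) ≈ 16.3%.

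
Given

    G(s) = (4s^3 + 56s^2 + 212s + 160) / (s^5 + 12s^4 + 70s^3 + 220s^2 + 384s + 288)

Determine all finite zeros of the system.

s = -1, -5, -8

Set the numerator to zero: 4s^3 + 56s^2 + 212s + 160 = 0, i.e. 4·(s^3 + 14s^2 + 53s + 40) = 0.
Factoring: (s + 1)(s + 5)(s + 8) = 0.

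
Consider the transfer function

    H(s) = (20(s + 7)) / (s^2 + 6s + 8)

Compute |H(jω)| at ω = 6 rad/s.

Substitute s = j6: numerator = 140 + j120, denominator = -28 + j36.
|H(j6)| = |140 + j120| / |-28 + j36| = 184.39 / 45.607 ≈ 4.043.

|H(j6)| ≈ 4.043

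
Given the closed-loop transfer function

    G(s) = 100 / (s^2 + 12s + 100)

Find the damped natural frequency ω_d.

Comparing s^2 + 12s + 100 to s^2 + 2ζωₙs + ωₙ²: ωₙ = 10 rad/s and ζ = 12/(2·10) = 0.6.
ζωₙ = 12/2 = 6, so ω_d = ωₙ√(1−ζ²) = √(ωₙ² − (ζωₙ)²) = √(100 − 6²) = √64 = 8 rad/s.

ω_d = 8 rad/s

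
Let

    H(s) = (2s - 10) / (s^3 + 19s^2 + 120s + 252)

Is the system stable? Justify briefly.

stable

The denominator s^3 + 19s^2 + 120s + 252 factors as (s + 6)^2(s + 7), giving poles at s = -6, -7, -6.
Since all poles lie strictly in the left half-plane, the system is stable.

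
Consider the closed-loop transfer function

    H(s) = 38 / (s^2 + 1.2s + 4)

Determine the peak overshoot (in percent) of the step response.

%OS ≈ 37.2%

Comparing s^2 + 1.2s + 4 to s^2 + 2ζωₙs + ωₙ²: ωₙ = 2 rad/s and ζ = 1.2/(2·2) = 0.3.
%OS = 100·exp(−πζ/√(1−ζ²)) = 100·exp(−π·0.3/√(1−0.3²)) ≈ 37.2%.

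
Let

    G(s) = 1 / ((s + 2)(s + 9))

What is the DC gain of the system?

At s = 0 each factor (s + a) contributes a and each (s^2 + bs + c) contributes c.
G(0) = 1·1 / ((2) · (9)) = 1/18 = 1/18.

G(0) = 1/18 ≈ 0.05556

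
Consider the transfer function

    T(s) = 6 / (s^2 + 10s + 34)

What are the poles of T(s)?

The poles are the roots of the denominator s^2 + 10s + 34 = 0.
Using the quadratic formula: s = (-10 ± √(-36))/2 = -5 ± 3j.

s = -5 + 3j, -5 - 3j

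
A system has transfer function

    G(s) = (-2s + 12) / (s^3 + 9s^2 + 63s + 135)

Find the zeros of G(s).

Set the numerator to zero: -2s + 12 = 0, i.e. -2·(s - 6) = 0.
So s = 6.

s = 6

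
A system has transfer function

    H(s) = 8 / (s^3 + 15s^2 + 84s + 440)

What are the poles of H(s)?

s = -2 + 6j, -2 - 6j, -11

The poles are the roots of the denominator s^3 + 15s^2 + 84s + 440 = 0.
Trying s = -11: the polynomial evaluates to 0, so (s + 11) is a factor.
Dividing out leaves s^2 + 4s + 40 = 0.
The quadratic formula then gives s = -2 ± 6j.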